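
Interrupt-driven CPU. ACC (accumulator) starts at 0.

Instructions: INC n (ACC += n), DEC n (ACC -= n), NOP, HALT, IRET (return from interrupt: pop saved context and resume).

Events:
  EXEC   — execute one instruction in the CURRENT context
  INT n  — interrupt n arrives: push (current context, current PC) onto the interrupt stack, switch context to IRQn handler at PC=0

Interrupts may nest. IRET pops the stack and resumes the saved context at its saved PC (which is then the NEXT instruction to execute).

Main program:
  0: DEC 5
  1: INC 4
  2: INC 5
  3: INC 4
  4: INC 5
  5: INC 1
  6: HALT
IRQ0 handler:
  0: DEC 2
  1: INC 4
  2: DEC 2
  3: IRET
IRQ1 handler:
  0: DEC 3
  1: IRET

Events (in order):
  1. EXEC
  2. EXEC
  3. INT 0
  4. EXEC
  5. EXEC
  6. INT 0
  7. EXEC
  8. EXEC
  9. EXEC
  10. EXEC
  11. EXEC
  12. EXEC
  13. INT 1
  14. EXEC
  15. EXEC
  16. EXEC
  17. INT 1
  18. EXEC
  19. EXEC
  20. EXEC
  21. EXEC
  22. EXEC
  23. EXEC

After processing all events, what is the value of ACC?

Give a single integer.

Answer: 8

Derivation:
Event 1 (EXEC): [MAIN] PC=0: DEC 5 -> ACC=-5
Event 2 (EXEC): [MAIN] PC=1: INC 4 -> ACC=-1
Event 3 (INT 0): INT 0 arrives: push (MAIN, PC=2), enter IRQ0 at PC=0 (depth now 1)
Event 4 (EXEC): [IRQ0] PC=0: DEC 2 -> ACC=-3
Event 5 (EXEC): [IRQ0] PC=1: INC 4 -> ACC=1
Event 6 (INT 0): INT 0 arrives: push (IRQ0, PC=2), enter IRQ0 at PC=0 (depth now 2)
Event 7 (EXEC): [IRQ0] PC=0: DEC 2 -> ACC=-1
Event 8 (EXEC): [IRQ0] PC=1: INC 4 -> ACC=3
Event 9 (EXEC): [IRQ0] PC=2: DEC 2 -> ACC=1
Event 10 (EXEC): [IRQ0] PC=3: IRET -> resume IRQ0 at PC=2 (depth now 1)
Event 11 (EXEC): [IRQ0] PC=2: DEC 2 -> ACC=-1
Event 12 (EXEC): [IRQ0] PC=3: IRET -> resume MAIN at PC=2 (depth now 0)
Event 13 (INT 1): INT 1 arrives: push (MAIN, PC=2), enter IRQ1 at PC=0 (depth now 1)
Event 14 (EXEC): [IRQ1] PC=0: DEC 3 -> ACC=-4
Event 15 (EXEC): [IRQ1] PC=1: IRET -> resume MAIN at PC=2 (depth now 0)
Event 16 (EXEC): [MAIN] PC=2: INC 5 -> ACC=1
Event 17 (INT 1): INT 1 arrives: push (MAIN, PC=3), enter IRQ1 at PC=0 (depth now 1)
Event 18 (EXEC): [IRQ1] PC=0: DEC 3 -> ACC=-2
Event 19 (EXEC): [IRQ1] PC=1: IRET -> resume MAIN at PC=3 (depth now 0)
Event 20 (EXEC): [MAIN] PC=3: INC 4 -> ACC=2
Event 21 (EXEC): [MAIN] PC=4: INC 5 -> ACC=7
Event 22 (EXEC): [MAIN] PC=5: INC 1 -> ACC=8
Event 23 (EXEC): [MAIN] PC=6: HALT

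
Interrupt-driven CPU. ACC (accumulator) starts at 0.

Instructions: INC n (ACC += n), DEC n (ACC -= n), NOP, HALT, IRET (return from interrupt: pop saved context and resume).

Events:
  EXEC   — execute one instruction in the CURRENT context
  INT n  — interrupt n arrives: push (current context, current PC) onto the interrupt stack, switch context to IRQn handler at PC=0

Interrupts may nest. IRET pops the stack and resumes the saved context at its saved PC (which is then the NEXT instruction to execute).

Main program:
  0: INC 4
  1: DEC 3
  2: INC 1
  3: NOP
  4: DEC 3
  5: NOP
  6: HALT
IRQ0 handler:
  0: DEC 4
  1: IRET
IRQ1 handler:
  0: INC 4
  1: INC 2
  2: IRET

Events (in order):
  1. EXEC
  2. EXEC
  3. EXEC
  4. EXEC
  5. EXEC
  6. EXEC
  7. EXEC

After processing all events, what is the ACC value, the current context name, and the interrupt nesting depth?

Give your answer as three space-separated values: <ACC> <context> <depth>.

Answer: -1 MAIN 0

Derivation:
Event 1 (EXEC): [MAIN] PC=0: INC 4 -> ACC=4
Event 2 (EXEC): [MAIN] PC=1: DEC 3 -> ACC=1
Event 3 (EXEC): [MAIN] PC=2: INC 1 -> ACC=2
Event 4 (EXEC): [MAIN] PC=3: NOP
Event 5 (EXEC): [MAIN] PC=4: DEC 3 -> ACC=-1
Event 6 (EXEC): [MAIN] PC=5: NOP
Event 7 (EXEC): [MAIN] PC=6: HALT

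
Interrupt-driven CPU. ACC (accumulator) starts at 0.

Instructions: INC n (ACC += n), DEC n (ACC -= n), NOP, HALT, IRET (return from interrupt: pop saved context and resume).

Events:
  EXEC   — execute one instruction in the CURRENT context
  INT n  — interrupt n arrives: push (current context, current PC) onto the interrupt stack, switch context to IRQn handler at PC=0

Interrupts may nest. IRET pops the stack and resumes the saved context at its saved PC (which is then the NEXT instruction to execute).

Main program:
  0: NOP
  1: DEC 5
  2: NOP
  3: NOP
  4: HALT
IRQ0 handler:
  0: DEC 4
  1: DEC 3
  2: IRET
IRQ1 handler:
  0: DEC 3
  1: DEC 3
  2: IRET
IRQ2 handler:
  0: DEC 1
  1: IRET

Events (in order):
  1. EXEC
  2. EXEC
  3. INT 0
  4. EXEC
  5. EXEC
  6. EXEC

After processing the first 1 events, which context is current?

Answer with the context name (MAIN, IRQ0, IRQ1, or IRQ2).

Answer: MAIN

Derivation:
Event 1 (EXEC): [MAIN] PC=0: NOP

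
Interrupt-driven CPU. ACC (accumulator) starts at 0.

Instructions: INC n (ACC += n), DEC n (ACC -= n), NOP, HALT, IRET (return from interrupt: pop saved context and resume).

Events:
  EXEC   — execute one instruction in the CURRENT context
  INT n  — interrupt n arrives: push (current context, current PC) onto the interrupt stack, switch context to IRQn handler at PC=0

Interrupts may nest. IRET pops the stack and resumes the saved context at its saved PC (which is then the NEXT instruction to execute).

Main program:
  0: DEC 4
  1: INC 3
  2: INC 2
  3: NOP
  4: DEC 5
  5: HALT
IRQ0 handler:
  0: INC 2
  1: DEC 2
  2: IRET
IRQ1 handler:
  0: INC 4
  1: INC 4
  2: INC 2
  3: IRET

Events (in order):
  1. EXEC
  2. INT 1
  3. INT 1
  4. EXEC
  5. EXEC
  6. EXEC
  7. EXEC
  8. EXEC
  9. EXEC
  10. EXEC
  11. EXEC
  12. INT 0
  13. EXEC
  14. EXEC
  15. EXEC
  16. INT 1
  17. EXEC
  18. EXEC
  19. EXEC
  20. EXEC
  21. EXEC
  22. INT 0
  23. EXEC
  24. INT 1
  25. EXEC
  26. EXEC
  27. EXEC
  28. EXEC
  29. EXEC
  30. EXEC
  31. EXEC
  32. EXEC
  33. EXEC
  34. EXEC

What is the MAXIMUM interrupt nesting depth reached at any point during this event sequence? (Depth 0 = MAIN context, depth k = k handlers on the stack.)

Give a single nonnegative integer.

Answer: 2

Derivation:
Event 1 (EXEC): [MAIN] PC=0: DEC 4 -> ACC=-4 [depth=0]
Event 2 (INT 1): INT 1 arrives: push (MAIN, PC=1), enter IRQ1 at PC=0 (depth now 1) [depth=1]
Event 3 (INT 1): INT 1 arrives: push (IRQ1, PC=0), enter IRQ1 at PC=0 (depth now 2) [depth=2]
Event 4 (EXEC): [IRQ1] PC=0: INC 4 -> ACC=0 [depth=2]
Event 5 (EXEC): [IRQ1] PC=1: INC 4 -> ACC=4 [depth=2]
Event 6 (EXEC): [IRQ1] PC=2: INC 2 -> ACC=6 [depth=2]
Event 7 (EXEC): [IRQ1] PC=3: IRET -> resume IRQ1 at PC=0 (depth now 1) [depth=1]
Event 8 (EXEC): [IRQ1] PC=0: INC 4 -> ACC=10 [depth=1]
Event 9 (EXEC): [IRQ1] PC=1: INC 4 -> ACC=14 [depth=1]
Event 10 (EXEC): [IRQ1] PC=2: INC 2 -> ACC=16 [depth=1]
Event 11 (EXEC): [IRQ1] PC=3: IRET -> resume MAIN at PC=1 (depth now 0) [depth=0]
Event 12 (INT 0): INT 0 arrives: push (MAIN, PC=1), enter IRQ0 at PC=0 (depth now 1) [depth=1]
Event 13 (EXEC): [IRQ0] PC=0: INC 2 -> ACC=18 [depth=1]
Event 14 (EXEC): [IRQ0] PC=1: DEC 2 -> ACC=16 [depth=1]
Event 15 (EXEC): [IRQ0] PC=2: IRET -> resume MAIN at PC=1 (depth now 0) [depth=0]
Event 16 (INT 1): INT 1 arrives: push (MAIN, PC=1), enter IRQ1 at PC=0 (depth now 1) [depth=1]
Event 17 (EXEC): [IRQ1] PC=0: INC 4 -> ACC=20 [depth=1]
Event 18 (EXEC): [IRQ1] PC=1: INC 4 -> ACC=24 [depth=1]
Event 19 (EXEC): [IRQ1] PC=2: INC 2 -> ACC=26 [depth=1]
Event 20 (EXEC): [IRQ1] PC=3: IRET -> resume MAIN at PC=1 (depth now 0) [depth=0]
Event 21 (EXEC): [MAIN] PC=1: INC 3 -> ACC=29 [depth=0]
Event 22 (INT 0): INT 0 arrives: push (MAIN, PC=2), enter IRQ0 at PC=0 (depth now 1) [depth=1]
Event 23 (EXEC): [IRQ0] PC=0: INC 2 -> ACC=31 [depth=1]
Event 24 (INT 1): INT 1 arrives: push (IRQ0, PC=1), enter IRQ1 at PC=0 (depth now 2) [depth=2]
Event 25 (EXEC): [IRQ1] PC=0: INC 4 -> ACC=35 [depth=2]
Event 26 (EXEC): [IRQ1] PC=1: INC 4 -> ACC=39 [depth=2]
Event 27 (EXEC): [IRQ1] PC=2: INC 2 -> ACC=41 [depth=2]
Event 28 (EXEC): [IRQ1] PC=3: IRET -> resume IRQ0 at PC=1 (depth now 1) [depth=1]
Event 29 (EXEC): [IRQ0] PC=1: DEC 2 -> ACC=39 [depth=1]
Event 30 (EXEC): [IRQ0] PC=2: IRET -> resume MAIN at PC=2 (depth now 0) [depth=0]
Event 31 (EXEC): [MAIN] PC=2: INC 2 -> ACC=41 [depth=0]
Event 32 (EXEC): [MAIN] PC=3: NOP [depth=0]
Event 33 (EXEC): [MAIN] PC=4: DEC 5 -> ACC=36 [depth=0]
Event 34 (EXEC): [MAIN] PC=5: HALT [depth=0]
Max depth observed: 2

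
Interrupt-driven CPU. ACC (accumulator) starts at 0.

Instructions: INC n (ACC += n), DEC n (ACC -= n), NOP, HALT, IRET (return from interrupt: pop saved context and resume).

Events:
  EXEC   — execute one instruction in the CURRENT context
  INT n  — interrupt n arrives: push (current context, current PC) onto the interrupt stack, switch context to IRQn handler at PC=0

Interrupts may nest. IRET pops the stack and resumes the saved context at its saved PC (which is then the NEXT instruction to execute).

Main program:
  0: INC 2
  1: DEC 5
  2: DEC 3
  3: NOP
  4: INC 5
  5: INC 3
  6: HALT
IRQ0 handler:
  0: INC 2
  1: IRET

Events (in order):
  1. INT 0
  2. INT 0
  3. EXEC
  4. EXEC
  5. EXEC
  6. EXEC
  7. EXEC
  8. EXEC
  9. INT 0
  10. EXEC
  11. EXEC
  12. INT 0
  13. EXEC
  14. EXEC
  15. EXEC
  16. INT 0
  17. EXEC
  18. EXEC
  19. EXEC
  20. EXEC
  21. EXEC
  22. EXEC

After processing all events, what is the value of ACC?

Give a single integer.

Answer: 12

Derivation:
Event 1 (INT 0): INT 0 arrives: push (MAIN, PC=0), enter IRQ0 at PC=0 (depth now 1)
Event 2 (INT 0): INT 0 arrives: push (IRQ0, PC=0), enter IRQ0 at PC=0 (depth now 2)
Event 3 (EXEC): [IRQ0] PC=0: INC 2 -> ACC=2
Event 4 (EXEC): [IRQ0] PC=1: IRET -> resume IRQ0 at PC=0 (depth now 1)
Event 5 (EXEC): [IRQ0] PC=0: INC 2 -> ACC=4
Event 6 (EXEC): [IRQ0] PC=1: IRET -> resume MAIN at PC=0 (depth now 0)
Event 7 (EXEC): [MAIN] PC=0: INC 2 -> ACC=6
Event 8 (EXEC): [MAIN] PC=1: DEC 5 -> ACC=1
Event 9 (INT 0): INT 0 arrives: push (MAIN, PC=2), enter IRQ0 at PC=0 (depth now 1)
Event 10 (EXEC): [IRQ0] PC=0: INC 2 -> ACC=3
Event 11 (EXEC): [IRQ0] PC=1: IRET -> resume MAIN at PC=2 (depth now 0)
Event 12 (INT 0): INT 0 arrives: push (MAIN, PC=2), enter IRQ0 at PC=0 (depth now 1)
Event 13 (EXEC): [IRQ0] PC=0: INC 2 -> ACC=5
Event 14 (EXEC): [IRQ0] PC=1: IRET -> resume MAIN at PC=2 (depth now 0)
Event 15 (EXEC): [MAIN] PC=2: DEC 3 -> ACC=2
Event 16 (INT 0): INT 0 arrives: push (MAIN, PC=3), enter IRQ0 at PC=0 (depth now 1)
Event 17 (EXEC): [IRQ0] PC=0: INC 2 -> ACC=4
Event 18 (EXEC): [IRQ0] PC=1: IRET -> resume MAIN at PC=3 (depth now 0)
Event 19 (EXEC): [MAIN] PC=3: NOP
Event 20 (EXEC): [MAIN] PC=4: INC 5 -> ACC=9
Event 21 (EXEC): [MAIN] PC=5: INC 3 -> ACC=12
Event 22 (EXEC): [MAIN] PC=6: HALT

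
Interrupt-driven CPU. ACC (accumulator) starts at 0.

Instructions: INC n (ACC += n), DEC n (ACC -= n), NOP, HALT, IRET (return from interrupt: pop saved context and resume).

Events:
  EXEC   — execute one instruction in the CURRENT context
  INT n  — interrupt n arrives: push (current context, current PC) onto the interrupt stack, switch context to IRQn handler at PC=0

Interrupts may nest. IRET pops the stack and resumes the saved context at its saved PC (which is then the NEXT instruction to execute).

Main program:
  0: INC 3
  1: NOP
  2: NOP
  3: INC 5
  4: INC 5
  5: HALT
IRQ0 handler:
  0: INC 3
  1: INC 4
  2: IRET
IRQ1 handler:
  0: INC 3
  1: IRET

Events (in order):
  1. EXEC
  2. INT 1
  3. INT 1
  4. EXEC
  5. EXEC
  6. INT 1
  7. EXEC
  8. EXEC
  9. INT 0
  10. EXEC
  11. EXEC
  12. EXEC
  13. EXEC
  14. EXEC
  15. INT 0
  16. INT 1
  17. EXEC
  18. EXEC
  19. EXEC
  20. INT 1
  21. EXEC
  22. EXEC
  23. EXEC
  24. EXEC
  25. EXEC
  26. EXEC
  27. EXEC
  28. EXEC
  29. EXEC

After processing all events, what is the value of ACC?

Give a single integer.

Event 1 (EXEC): [MAIN] PC=0: INC 3 -> ACC=3
Event 2 (INT 1): INT 1 arrives: push (MAIN, PC=1), enter IRQ1 at PC=0 (depth now 1)
Event 3 (INT 1): INT 1 arrives: push (IRQ1, PC=0), enter IRQ1 at PC=0 (depth now 2)
Event 4 (EXEC): [IRQ1] PC=0: INC 3 -> ACC=6
Event 5 (EXEC): [IRQ1] PC=1: IRET -> resume IRQ1 at PC=0 (depth now 1)
Event 6 (INT 1): INT 1 arrives: push (IRQ1, PC=0), enter IRQ1 at PC=0 (depth now 2)
Event 7 (EXEC): [IRQ1] PC=0: INC 3 -> ACC=9
Event 8 (EXEC): [IRQ1] PC=1: IRET -> resume IRQ1 at PC=0 (depth now 1)
Event 9 (INT 0): INT 0 arrives: push (IRQ1, PC=0), enter IRQ0 at PC=0 (depth now 2)
Event 10 (EXEC): [IRQ0] PC=0: INC 3 -> ACC=12
Event 11 (EXEC): [IRQ0] PC=1: INC 4 -> ACC=16
Event 12 (EXEC): [IRQ0] PC=2: IRET -> resume IRQ1 at PC=0 (depth now 1)
Event 13 (EXEC): [IRQ1] PC=0: INC 3 -> ACC=19
Event 14 (EXEC): [IRQ1] PC=1: IRET -> resume MAIN at PC=1 (depth now 0)
Event 15 (INT 0): INT 0 arrives: push (MAIN, PC=1), enter IRQ0 at PC=0 (depth now 1)
Event 16 (INT 1): INT 1 arrives: push (IRQ0, PC=0), enter IRQ1 at PC=0 (depth now 2)
Event 17 (EXEC): [IRQ1] PC=0: INC 3 -> ACC=22
Event 18 (EXEC): [IRQ1] PC=1: IRET -> resume IRQ0 at PC=0 (depth now 1)
Event 19 (EXEC): [IRQ0] PC=0: INC 3 -> ACC=25
Event 20 (INT 1): INT 1 arrives: push (IRQ0, PC=1), enter IRQ1 at PC=0 (depth now 2)
Event 21 (EXEC): [IRQ1] PC=0: INC 3 -> ACC=28
Event 22 (EXEC): [IRQ1] PC=1: IRET -> resume IRQ0 at PC=1 (depth now 1)
Event 23 (EXEC): [IRQ0] PC=1: INC 4 -> ACC=32
Event 24 (EXEC): [IRQ0] PC=2: IRET -> resume MAIN at PC=1 (depth now 0)
Event 25 (EXEC): [MAIN] PC=1: NOP
Event 26 (EXEC): [MAIN] PC=2: NOP
Event 27 (EXEC): [MAIN] PC=3: INC 5 -> ACC=37
Event 28 (EXEC): [MAIN] PC=4: INC 5 -> ACC=42
Event 29 (EXEC): [MAIN] PC=5: HALT

Answer: 42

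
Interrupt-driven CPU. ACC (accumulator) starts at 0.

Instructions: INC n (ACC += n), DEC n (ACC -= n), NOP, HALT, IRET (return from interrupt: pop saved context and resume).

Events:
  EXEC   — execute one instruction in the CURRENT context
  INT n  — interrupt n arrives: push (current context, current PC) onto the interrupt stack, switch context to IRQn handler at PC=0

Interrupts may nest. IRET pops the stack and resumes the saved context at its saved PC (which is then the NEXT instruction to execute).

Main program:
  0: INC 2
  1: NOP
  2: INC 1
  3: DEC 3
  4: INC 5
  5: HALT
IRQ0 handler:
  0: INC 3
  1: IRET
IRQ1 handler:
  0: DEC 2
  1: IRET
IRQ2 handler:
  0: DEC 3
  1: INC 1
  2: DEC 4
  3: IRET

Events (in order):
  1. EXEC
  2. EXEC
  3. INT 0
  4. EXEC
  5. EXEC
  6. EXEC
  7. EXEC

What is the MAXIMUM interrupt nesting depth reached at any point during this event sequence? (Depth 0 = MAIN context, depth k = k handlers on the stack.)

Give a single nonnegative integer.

Answer: 1

Derivation:
Event 1 (EXEC): [MAIN] PC=0: INC 2 -> ACC=2 [depth=0]
Event 2 (EXEC): [MAIN] PC=1: NOP [depth=0]
Event 3 (INT 0): INT 0 arrives: push (MAIN, PC=2), enter IRQ0 at PC=0 (depth now 1) [depth=1]
Event 4 (EXEC): [IRQ0] PC=0: INC 3 -> ACC=5 [depth=1]
Event 5 (EXEC): [IRQ0] PC=1: IRET -> resume MAIN at PC=2 (depth now 0) [depth=0]
Event 6 (EXEC): [MAIN] PC=2: INC 1 -> ACC=6 [depth=0]
Event 7 (EXEC): [MAIN] PC=3: DEC 3 -> ACC=3 [depth=0]
Max depth observed: 1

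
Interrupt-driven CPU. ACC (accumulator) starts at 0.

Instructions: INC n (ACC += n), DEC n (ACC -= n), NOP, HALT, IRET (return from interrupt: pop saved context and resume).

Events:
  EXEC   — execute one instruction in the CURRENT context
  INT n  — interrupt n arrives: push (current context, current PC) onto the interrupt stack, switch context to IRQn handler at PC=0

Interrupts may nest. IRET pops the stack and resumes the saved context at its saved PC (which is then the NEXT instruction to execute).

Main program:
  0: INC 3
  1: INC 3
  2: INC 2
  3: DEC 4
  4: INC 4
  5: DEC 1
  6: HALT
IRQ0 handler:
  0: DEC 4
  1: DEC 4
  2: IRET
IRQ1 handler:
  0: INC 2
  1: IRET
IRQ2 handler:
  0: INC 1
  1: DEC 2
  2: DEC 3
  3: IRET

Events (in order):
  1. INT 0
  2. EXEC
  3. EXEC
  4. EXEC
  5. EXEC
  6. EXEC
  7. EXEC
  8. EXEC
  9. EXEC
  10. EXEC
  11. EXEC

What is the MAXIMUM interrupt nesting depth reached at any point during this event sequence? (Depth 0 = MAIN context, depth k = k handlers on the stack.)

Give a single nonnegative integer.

Event 1 (INT 0): INT 0 arrives: push (MAIN, PC=0), enter IRQ0 at PC=0 (depth now 1) [depth=1]
Event 2 (EXEC): [IRQ0] PC=0: DEC 4 -> ACC=-4 [depth=1]
Event 3 (EXEC): [IRQ0] PC=1: DEC 4 -> ACC=-8 [depth=1]
Event 4 (EXEC): [IRQ0] PC=2: IRET -> resume MAIN at PC=0 (depth now 0) [depth=0]
Event 5 (EXEC): [MAIN] PC=0: INC 3 -> ACC=-5 [depth=0]
Event 6 (EXEC): [MAIN] PC=1: INC 3 -> ACC=-2 [depth=0]
Event 7 (EXEC): [MAIN] PC=2: INC 2 -> ACC=0 [depth=0]
Event 8 (EXEC): [MAIN] PC=3: DEC 4 -> ACC=-4 [depth=0]
Event 9 (EXEC): [MAIN] PC=4: INC 4 -> ACC=0 [depth=0]
Event 10 (EXEC): [MAIN] PC=5: DEC 1 -> ACC=-1 [depth=0]
Event 11 (EXEC): [MAIN] PC=6: HALT [depth=0]
Max depth observed: 1

Answer: 1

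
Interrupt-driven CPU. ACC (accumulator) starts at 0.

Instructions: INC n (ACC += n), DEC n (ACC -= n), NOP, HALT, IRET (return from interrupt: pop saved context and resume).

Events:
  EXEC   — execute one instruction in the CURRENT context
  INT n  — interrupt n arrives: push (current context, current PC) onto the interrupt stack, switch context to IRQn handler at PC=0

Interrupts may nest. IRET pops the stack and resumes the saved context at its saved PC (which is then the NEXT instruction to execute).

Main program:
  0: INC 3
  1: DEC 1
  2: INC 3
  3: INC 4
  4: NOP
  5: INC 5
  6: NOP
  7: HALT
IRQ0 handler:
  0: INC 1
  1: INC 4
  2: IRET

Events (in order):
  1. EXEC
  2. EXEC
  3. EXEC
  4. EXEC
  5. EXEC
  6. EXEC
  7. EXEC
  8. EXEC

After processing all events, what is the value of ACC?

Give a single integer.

Event 1 (EXEC): [MAIN] PC=0: INC 3 -> ACC=3
Event 2 (EXEC): [MAIN] PC=1: DEC 1 -> ACC=2
Event 3 (EXEC): [MAIN] PC=2: INC 3 -> ACC=5
Event 4 (EXEC): [MAIN] PC=3: INC 4 -> ACC=9
Event 5 (EXEC): [MAIN] PC=4: NOP
Event 6 (EXEC): [MAIN] PC=5: INC 5 -> ACC=14
Event 7 (EXEC): [MAIN] PC=6: NOP
Event 8 (EXEC): [MAIN] PC=7: HALT

Answer: 14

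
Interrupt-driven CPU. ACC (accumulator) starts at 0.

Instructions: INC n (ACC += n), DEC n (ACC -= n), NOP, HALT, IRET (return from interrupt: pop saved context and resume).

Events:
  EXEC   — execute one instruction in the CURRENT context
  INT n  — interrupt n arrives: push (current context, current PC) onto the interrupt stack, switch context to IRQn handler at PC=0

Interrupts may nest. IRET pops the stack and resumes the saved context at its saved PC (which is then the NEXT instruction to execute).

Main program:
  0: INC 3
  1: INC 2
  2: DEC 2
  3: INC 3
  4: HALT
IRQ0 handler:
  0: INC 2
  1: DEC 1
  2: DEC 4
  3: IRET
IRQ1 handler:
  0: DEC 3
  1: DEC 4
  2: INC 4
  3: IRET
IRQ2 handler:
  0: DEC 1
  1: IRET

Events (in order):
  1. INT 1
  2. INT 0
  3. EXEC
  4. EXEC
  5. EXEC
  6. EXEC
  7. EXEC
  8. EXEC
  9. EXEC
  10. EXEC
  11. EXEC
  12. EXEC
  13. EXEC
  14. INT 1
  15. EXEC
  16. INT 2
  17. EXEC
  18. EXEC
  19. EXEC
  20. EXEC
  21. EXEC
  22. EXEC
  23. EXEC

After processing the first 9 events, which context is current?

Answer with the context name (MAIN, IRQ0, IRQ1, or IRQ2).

Answer: IRQ1

Derivation:
Event 1 (INT 1): INT 1 arrives: push (MAIN, PC=0), enter IRQ1 at PC=0 (depth now 1)
Event 2 (INT 0): INT 0 arrives: push (IRQ1, PC=0), enter IRQ0 at PC=0 (depth now 2)
Event 3 (EXEC): [IRQ0] PC=0: INC 2 -> ACC=2
Event 4 (EXEC): [IRQ0] PC=1: DEC 1 -> ACC=1
Event 5 (EXEC): [IRQ0] PC=2: DEC 4 -> ACC=-3
Event 6 (EXEC): [IRQ0] PC=3: IRET -> resume IRQ1 at PC=0 (depth now 1)
Event 7 (EXEC): [IRQ1] PC=0: DEC 3 -> ACC=-6
Event 8 (EXEC): [IRQ1] PC=1: DEC 4 -> ACC=-10
Event 9 (EXEC): [IRQ1] PC=2: INC 4 -> ACC=-6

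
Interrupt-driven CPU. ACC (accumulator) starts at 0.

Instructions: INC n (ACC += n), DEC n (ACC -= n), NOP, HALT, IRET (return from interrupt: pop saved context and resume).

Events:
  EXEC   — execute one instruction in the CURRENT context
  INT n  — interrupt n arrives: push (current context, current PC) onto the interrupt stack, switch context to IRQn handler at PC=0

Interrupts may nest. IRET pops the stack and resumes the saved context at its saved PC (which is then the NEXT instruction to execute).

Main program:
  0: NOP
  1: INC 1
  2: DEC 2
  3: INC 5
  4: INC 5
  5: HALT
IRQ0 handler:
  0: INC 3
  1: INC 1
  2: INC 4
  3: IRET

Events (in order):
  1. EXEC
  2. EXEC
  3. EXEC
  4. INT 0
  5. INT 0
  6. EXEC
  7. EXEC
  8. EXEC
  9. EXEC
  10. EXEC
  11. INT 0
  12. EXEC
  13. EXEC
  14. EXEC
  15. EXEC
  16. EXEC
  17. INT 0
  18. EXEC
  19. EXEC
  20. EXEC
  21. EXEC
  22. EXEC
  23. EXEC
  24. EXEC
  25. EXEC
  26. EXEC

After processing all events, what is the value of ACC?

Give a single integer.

Answer: 41

Derivation:
Event 1 (EXEC): [MAIN] PC=0: NOP
Event 2 (EXEC): [MAIN] PC=1: INC 1 -> ACC=1
Event 3 (EXEC): [MAIN] PC=2: DEC 2 -> ACC=-1
Event 4 (INT 0): INT 0 arrives: push (MAIN, PC=3), enter IRQ0 at PC=0 (depth now 1)
Event 5 (INT 0): INT 0 arrives: push (IRQ0, PC=0), enter IRQ0 at PC=0 (depth now 2)
Event 6 (EXEC): [IRQ0] PC=0: INC 3 -> ACC=2
Event 7 (EXEC): [IRQ0] PC=1: INC 1 -> ACC=3
Event 8 (EXEC): [IRQ0] PC=2: INC 4 -> ACC=7
Event 9 (EXEC): [IRQ0] PC=3: IRET -> resume IRQ0 at PC=0 (depth now 1)
Event 10 (EXEC): [IRQ0] PC=0: INC 3 -> ACC=10
Event 11 (INT 0): INT 0 arrives: push (IRQ0, PC=1), enter IRQ0 at PC=0 (depth now 2)
Event 12 (EXEC): [IRQ0] PC=0: INC 3 -> ACC=13
Event 13 (EXEC): [IRQ0] PC=1: INC 1 -> ACC=14
Event 14 (EXEC): [IRQ0] PC=2: INC 4 -> ACC=18
Event 15 (EXEC): [IRQ0] PC=3: IRET -> resume IRQ0 at PC=1 (depth now 1)
Event 16 (EXEC): [IRQ0] PC=1: INC 1 -> ACC=19
Event 17 (INT 0): INT 0 arrives: push (IRQ0, PC=2), enter IRQ0 at PC=0 (depth now 2)
Event 18 (EXEC): [IRQ0] PC=0: INC 3 -> ACC=22
Event 19 (EXEC): [IRQ0] PC=1: INC 1 -> ACC=23
Event 20 (EXEC): [IRQ0] PC=2: INC 4 -> ACC=27
Event 21 (EXEC): [IRQ0] PC=3: IRET -> resume IRQ0 at PC=2 (depth now 1)
Event 22 (EXEC): [IRQ0] PC=2: INC 4 -> ACC=31
Event 23 (EXEC): [IRQ0] PC=3: IRET -> resume MAIN at PC=3 (depth now 0)
Event 24 (EXEC): [MAIN] PC=3: INC 5 -> ACC=36
Event 25 (EXEC): [MAIN] PC=4: INC 5 -> ACC=41
Event 26 (EXEC): [MAIN] PC=5: HALT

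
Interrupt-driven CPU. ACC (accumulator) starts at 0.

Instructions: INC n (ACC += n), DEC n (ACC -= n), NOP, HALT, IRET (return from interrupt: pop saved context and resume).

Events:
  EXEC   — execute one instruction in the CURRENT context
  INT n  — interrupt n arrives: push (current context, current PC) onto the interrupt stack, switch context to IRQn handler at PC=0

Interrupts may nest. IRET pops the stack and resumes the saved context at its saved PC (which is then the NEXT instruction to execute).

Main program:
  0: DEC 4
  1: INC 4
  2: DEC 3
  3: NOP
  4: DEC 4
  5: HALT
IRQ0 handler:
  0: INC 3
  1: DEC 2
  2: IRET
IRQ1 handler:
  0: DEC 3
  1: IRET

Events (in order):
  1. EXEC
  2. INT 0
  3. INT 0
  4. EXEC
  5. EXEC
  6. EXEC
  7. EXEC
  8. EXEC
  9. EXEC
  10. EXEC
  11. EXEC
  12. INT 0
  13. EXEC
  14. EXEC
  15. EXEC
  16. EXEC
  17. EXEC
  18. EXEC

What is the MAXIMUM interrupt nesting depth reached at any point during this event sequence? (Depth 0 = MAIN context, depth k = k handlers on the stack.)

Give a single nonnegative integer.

Event 1 (EXEC): [MAIN] PC=0: DEC 4 -> ACC=-4 [depth=0]
Event 2 (INT 0): INT 0 arrives: push (MAIN, PC=1), enter IRQ0 at PC=0 (depth now 1) [depth=1]
Event 3 (INT 0): INT 0 arrives: push (IRQ0, PC=0), enter IRQ0 at PC=0 (depth now 2) [depth=2]
Event 4 (EXEC): [IRQ0] PC=0: INC 3 -> ACC=-1 [depth=2]
Event 5 (EXEC): [IRQ0] PC=1: DEC 2 -> ACC=-3 [depth=2]
Event 6 (EXEC): [IRQ0] PC=2: IRET -> resume IRQ0 at PC=0 (depth now 1) [depth=1]
Event 7 (EXEC): [IRQ0] PC=0: INC 3 -> ACC=0 [depth=1]
Event 8 (EXEC): [IRQ0] PC=1: DEC 2 -> ACC=-2 [depth=1]
Event 9 (EXEC): [IRQ0] PC=2: IRET -> resume MAIN at PC=1 (depth now 0) [depth=0]
Event 10 (EXEC): [MAIN] PC=1: INC 4 -> ACC=2 [depth=0]
Event 11 (EXEC): [MAIN] PC=2: DEC 3 -> ACC=-1 [depth=0]
Event 12 (INT 0): INT 0 arrives: push (MAIN, PC=3), enter IRQ0 at PC=0 (depth now 1) [depth=1]
Event 13 (EXEC): [IRQ0] PC=0: INC 3 -> ACC=2 [depth=1]
Event 14 (EXEC): [IRQ0] PC=1: DEC 2 -> ACC=0 [depth=1]
Event 15 (EXEC): [IRQ0] PC=2: IRET -> resume MAIN at PC=3 (depth now 0) [depth=0]
Event 16 (EXEC): [MAIN] PC=3: NOP [depth=0]
Event 17 (EXEC): [MAIN] PC=4: DEC 4 -> ACC=-4 [depth=0]
Event 18 (EXEC): [MAIN] PC=5: HALT [depth=0]
Max depth observed: 2

Answer: 2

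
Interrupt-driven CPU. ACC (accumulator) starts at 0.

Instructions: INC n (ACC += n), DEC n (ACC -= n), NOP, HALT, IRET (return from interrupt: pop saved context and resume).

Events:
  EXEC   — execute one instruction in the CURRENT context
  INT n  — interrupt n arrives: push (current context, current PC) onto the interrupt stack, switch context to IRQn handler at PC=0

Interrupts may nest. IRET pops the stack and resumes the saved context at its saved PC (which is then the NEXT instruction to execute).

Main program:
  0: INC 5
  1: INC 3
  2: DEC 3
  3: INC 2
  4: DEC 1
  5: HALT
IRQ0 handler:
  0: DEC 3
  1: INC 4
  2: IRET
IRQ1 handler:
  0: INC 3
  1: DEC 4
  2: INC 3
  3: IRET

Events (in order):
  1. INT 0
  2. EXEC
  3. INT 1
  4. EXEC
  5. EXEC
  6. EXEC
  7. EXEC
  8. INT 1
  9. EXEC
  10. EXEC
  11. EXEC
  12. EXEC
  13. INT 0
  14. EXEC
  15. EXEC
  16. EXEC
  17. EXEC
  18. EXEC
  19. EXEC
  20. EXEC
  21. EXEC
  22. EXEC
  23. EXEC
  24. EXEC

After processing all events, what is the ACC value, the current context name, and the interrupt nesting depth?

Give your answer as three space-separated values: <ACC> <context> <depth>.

Answer: 12 MAIN 0

Derivation:
Event 1 (INT 0): INT 0 arrives: push (MAIN, PC=0), enter IRQ0 at PC=0 (depth now 1)
Event 2 (EXEC): [IRQ0] PC=0: DEC 3 -> ACC=-3
Event 3 (INT 1): INT 1 arrives: push (IRQ0, PC=1), enter IRQ1 at PC=0 (depth now 2)
Event 4 (EXEC): [IRQ1] PC=0: INC 3 -> ACC=0
Event 5 (EXEC): [IRQ1] PC=1: DEC 4 -> ACC=-4
Event 6 (EXEC): [IRQ1] PC=2: INC 3 -> ACC=-1
Event 7 (EXEC): [IRQ1] PC=3: IRET -> resume IRQ0 at PC=1 (depth now 1)
Event 8 (INT 1): INT 1 arrives: push (IRQ0, PC=1), enter IRQ1 at PC=0 (depth now 2)
Event 9 (EXEC): [IRQ1] PC=0: INC 3 -> ACC=2
Event 10 (EXEC): [IRQ1] PC=1: DEC 4 -> ACC=-2
Event 11 (EXEC): [IRQ1] PC=2: INC 3 -> ACC=1
Event 12 (EXEC): [IRQ1] PC=3: IRET -> resume IRQ0 at PC=1 (depth now 1)
Event 13 (INT 0): INT 0 arrives: push (IRQ0, PC=1), enter IRQ0 at PC=0 (depth now 2)
Event 14 (EXEC): [IRQ0] PC=0: DEC 3 -> ACC=-2
Event 15 (EXEC): [IRQ0] PC=1: INC 4 -> ACC=2
Event 16 (EXEC): [IRQ0] PC=2: IRET -> resume IRQ0 at PC=1 (depth now 1)
Event 17 (EXEC): [IRQ0] PC=1: INC 4 -> ACC=6
Event 18 (EXEC): [IRQ0] PC=2: IRET -> resume MAIN at PC=0 (depth now 0)
Event 19 (EXEC): [MAIN] PC=0: INC 5 -> ACC=11
Event 20 (EXEC): [MAIN] PC=1: INC 3 -> ACC=14
Event 21 (EXEC): [MAIN] PC=2: DEC 3 -> ACC=11
Event 22 (EXEC): [MAIN] PC=3: INC 2 -> ACC=13
Event 23 (EXEC): [MAIN] PC=4: DEC 1 -> ACC=12
Event 24 (EXEC): [MAIN] PC=5: HALT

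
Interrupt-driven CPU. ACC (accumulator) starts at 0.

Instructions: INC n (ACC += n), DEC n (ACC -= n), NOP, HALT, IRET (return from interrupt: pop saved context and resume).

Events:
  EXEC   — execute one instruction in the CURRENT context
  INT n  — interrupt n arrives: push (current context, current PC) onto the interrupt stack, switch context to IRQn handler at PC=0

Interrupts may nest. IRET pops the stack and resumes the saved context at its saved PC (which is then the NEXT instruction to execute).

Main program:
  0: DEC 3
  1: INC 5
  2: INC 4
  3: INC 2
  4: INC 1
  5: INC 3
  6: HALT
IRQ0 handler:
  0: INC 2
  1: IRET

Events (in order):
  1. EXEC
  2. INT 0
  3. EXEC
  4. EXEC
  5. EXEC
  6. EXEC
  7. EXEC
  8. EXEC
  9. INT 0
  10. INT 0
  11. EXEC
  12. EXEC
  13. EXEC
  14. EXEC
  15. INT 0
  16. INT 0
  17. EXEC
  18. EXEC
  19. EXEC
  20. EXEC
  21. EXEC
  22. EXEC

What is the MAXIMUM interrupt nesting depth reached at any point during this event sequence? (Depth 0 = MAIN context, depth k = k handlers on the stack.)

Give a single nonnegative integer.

Event 1 (EXEC): [MAIN] PC=0: DEC 3 -> ACC=-3 [depth=0]
Event 2 (INT 0): INT 0 arrives: push (MAIN, PC=1), enter IRQ0 at PC=0 (depth now 1) [depth=1]
Event 3 (EXEC): [IRQ0] PC=0: INC 2 -> ACC=-1 [depth=1]
Event 4 (EXEC): [IRQ0] PC=1: IRET -> resume MAIN at PC=1 (depth now 0) [depth=0]
Event 5 (EXEC): [MAIN] PC=1: INC 5 -> ACC=4 [depth=0]
Event 6 (EXEC): [MAIN] PC=2: INC 4 -> ACC=8 [depth=0]
Event 7 (EXEC): [MAIN] PC=3: INC 2 -> ACC=10 [depth=0]
Event 8 (EXEC): [MAIN] PC=4: INC 1 -> ACC=11 [depth=0]
Event 9 (INT 0): INT 0 arrives: push (MAIN, PC=5), enter IRQ0 at PC=0 (depth now 1) [depth=1]
Event 10 (INT 0): INT 0 arrives: push (IRQ0, PC=0), enter IRQ0 at PC=0 (depth now 2) [depth=2]
Event 11 (EXEC): [IRQ0] PC=0: INC 2 -> ACC=13 [depth=2]
Event 12 (EXEC): [IRQ0] PC=1: IRET -> resume IRQ0 at PC=0 (depth now 1) [depth=1]
Event 13 (EXEC): [IRQ0] PC=0: INC 2 -> ACC=15 [depth=1]
Event 14 (EXEC): [IRQ0] PC=1: IRET -> resume MAIN at PC=5 (depth now 0) [depth=0]
Event 15 (INT 0): INT 0 arrives: push (MAIN, PC=5), enter IRQ0 at PC=0 (depth now 1) [depth=1]
Event 16 (INT 0): INT 0 arrives: push (IRQ0, PC=0), enter IRQ0 at PC=0 (depth now 2) [depth=2]
Event 17 (EXEC): [IRQ0] PC=0: INC 2 -> ACC=17 [depth=2]
Event 18 (EXEC): [IRQ0] PC=1: IRET -> resume IRQ0 at PC=0 (depth now 1) [depth=1]
Event 19 (EXEC): [IRQ0] PC=0: INC 2 -> ACC=19 [depth=1]
Event 20 (EXEC): [IRQ0] PC=1: IRET -> resume MAIN at PC=5 (depth now 0) [depth=0]
Event 21 (EXEC): [MAIN] PC=5: INC 3 -> ACC=22 [depth=0]
Event 22 (EXEC): [MAIN] PC=6: HALT [depth=0]
Max depth observed: 2

Answer: 2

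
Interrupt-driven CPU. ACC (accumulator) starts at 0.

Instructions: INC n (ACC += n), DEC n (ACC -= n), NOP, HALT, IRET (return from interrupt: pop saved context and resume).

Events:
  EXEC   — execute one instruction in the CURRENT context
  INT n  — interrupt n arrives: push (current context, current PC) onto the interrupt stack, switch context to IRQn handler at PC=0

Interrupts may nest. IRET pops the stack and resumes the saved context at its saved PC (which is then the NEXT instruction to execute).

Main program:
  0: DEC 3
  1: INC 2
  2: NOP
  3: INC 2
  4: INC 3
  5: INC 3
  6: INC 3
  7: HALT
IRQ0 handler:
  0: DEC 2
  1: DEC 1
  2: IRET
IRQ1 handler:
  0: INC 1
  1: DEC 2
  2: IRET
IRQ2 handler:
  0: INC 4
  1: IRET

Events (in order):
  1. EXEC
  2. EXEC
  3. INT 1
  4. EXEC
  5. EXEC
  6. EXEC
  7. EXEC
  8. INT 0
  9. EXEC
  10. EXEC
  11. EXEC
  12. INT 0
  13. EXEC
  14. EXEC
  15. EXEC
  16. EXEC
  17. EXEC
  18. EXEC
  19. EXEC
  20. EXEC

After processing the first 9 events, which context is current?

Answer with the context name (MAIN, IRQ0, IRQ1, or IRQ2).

Event 1 (EXEC): [MAIN] PC=0: DEC 3 -> ACC=-3
Event 2 (EXEC): [MAIN] PC=1: INC 2 -> ACC=-1
Event 3 (INT 1): INT 1 arrives: push (MAIN, PC=2), enter IRQ1 at PC=0 (depth now 1)
Event 4 (EXEC): [IRQ1] PC=0: INC 1 -> ACC=0
Event 5 (EXEC): [IRQ1] PC=1: DEC 2 -> ACC=-2
Event 6 (EXEC): [IRQ1] PC=2: IRET -> resume MAIN at PC=2 (depth now 0)
Event 7 (EXEC): [MAIN] PC=2: NOP
Event 8 (INT 0): INT 0 arrives: push (MAIN, PC=3), enter IRQ0 at PC=0 (depth now 1)
Event 9 (EXEC): [IRQ0] PC=0: DEC 2 -> ACC=-4

Answer: IRQ0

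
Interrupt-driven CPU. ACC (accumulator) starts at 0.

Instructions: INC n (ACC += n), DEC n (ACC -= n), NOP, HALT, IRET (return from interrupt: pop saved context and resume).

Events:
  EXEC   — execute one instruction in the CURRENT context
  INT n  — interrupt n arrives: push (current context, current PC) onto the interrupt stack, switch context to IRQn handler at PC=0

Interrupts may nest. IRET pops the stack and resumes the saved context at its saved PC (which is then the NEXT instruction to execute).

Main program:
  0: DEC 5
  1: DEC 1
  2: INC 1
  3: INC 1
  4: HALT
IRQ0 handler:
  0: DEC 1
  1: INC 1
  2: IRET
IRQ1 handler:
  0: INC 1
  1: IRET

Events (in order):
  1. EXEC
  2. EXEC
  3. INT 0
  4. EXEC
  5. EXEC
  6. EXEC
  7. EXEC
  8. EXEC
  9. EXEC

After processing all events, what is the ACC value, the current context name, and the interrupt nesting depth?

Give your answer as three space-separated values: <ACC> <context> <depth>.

Event 1 (EXEC): [MAIN] PC=0: DEC 5 -> ACC=-5
Event 2 (EXEC): [MAIN] PC=1: DEC 1 -> ACC=-6
Event 3 (INT 0): INT 0 arrives: push (MAIN, PC=2), enter IRQ0 at PC=0 (depth now 1)
Event 4 (EXEC): [IRQ0] PC=0: DEC 1 -> ACC=-7
Event 5 (EXEC): [IRQ0] PC=1: INC 1 -> ACC=-6
Event 6 (EXEC): [IRQ0] PC=2: IRET -> resume MAIN at PC=2 (depth now 0)
Event 7 (EXEC): [MAIN] PC=2: INC 1 -> ACC=-5
Event 8 (EXEC): [MAIN] PC=3: INC 1 -> ACC=-4
Event 9 (EXEC): [MAIN] PC=4: HALT

Answer: -4 MAIN 0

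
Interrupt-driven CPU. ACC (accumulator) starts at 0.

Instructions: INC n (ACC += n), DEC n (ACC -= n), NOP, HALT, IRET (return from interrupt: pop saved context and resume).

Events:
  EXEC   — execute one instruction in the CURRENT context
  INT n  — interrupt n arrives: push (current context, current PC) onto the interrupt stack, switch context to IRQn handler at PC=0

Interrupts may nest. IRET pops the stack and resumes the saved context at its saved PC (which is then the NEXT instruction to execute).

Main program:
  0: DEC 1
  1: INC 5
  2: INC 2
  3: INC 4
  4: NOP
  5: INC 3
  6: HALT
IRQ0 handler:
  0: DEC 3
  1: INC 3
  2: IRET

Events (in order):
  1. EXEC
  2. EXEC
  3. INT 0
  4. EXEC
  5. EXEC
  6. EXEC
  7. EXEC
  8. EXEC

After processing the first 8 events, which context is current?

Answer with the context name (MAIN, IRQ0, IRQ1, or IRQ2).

Answer: MAIN

Derivation:
Event 1 (EXEC): [MAIN] PC=0: DEC 1 -> ACC=-1
Event 2 (EXEC): [MAIN] PC=1: INC 5 -> ACC=4
Event 3 (INT 0): INT 0 arrives: push (MAIN, PC=2), enter IRQ0 at PC=0 (depth now 1)
Event 4 (EXEC): [IRQ0] PC=0: DEC 3 -> ACC=1
Event 5 (EXEC): [IRQ0] PC=1: INC 3 -> ACC=4
Event 6 (EXEC): [IRQ0] PC=2: IRET -> resume MAIN at PC=2 (depth now 0)
Event 7 (EXEC): [MAIN] PC=2: INC 2 -> ACC=6
Event 8 (EXEC): [MAIN] PC=3: INC 4 -> ACC=10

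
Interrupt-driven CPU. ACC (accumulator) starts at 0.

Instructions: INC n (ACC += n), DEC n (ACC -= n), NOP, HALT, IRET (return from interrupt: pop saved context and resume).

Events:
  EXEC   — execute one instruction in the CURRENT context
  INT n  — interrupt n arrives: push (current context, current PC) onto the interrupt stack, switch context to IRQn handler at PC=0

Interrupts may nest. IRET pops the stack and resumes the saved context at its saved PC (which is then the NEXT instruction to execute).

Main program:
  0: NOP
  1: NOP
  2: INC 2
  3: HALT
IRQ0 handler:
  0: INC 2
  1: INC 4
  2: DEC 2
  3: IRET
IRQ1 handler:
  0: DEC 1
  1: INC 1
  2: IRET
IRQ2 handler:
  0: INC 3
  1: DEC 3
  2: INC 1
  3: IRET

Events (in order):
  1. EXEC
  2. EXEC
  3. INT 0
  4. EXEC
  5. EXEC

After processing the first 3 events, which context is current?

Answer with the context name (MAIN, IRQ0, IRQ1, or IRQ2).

Event 1 (EXEC): [MAIN] PC=0: NOP
Event 2 (EXEC): [MAIN] PC=1: NOP
Event 3 (INT 0): INT 0 arrives: push (MAIN, PC=2), enter IRQ0 at PC=0 (depth now 1)

Answer: IRQ0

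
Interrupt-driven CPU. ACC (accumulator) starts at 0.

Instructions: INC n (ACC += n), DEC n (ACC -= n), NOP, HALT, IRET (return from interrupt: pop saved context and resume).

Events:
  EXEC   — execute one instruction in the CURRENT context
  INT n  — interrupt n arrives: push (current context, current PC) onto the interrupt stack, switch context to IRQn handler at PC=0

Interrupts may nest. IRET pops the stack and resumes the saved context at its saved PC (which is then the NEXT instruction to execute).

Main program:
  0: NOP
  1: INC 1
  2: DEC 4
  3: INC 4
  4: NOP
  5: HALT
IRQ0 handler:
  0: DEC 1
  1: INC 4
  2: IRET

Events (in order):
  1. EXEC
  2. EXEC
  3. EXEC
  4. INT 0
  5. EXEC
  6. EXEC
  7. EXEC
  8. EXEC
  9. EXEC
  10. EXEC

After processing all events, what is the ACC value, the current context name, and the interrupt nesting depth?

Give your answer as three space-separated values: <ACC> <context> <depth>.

Answer: 4 MAIN 0

Derivation:
Event 1 (EXEC): [MAIN] PC=0: NOP
Event 2 (EXEC): [MAIN] PC=1: INC 1 -> ACC=1
Event 3 (EXEC): [MAIN] PC=2: DEC 4 -> ACC=-3
Event 4 (INT 0): INT 0 arrives: push (MAIN, PC=3), enter IRQ0 at PC=0 (depth now 1)
Event 5 (EXEC): [IRQ0] PC=0: DEC 1 -> ACC=-4
Event 6 (EXEC): [IRQ0] PC=1: INC 4 -> ACC=0
Event 7 (EXEC): [IRQ0] PC=2: IRET -> resume MAIN at PC=3 (depth now 0)
Event 8 (EXEC): [MAIN] PC=3: INC 4 -> ACC=4
Event 9 (EXEC): [MAIN] PC=4: NOP
Event 10 (EXEC): [MAIN] PC=5: HALT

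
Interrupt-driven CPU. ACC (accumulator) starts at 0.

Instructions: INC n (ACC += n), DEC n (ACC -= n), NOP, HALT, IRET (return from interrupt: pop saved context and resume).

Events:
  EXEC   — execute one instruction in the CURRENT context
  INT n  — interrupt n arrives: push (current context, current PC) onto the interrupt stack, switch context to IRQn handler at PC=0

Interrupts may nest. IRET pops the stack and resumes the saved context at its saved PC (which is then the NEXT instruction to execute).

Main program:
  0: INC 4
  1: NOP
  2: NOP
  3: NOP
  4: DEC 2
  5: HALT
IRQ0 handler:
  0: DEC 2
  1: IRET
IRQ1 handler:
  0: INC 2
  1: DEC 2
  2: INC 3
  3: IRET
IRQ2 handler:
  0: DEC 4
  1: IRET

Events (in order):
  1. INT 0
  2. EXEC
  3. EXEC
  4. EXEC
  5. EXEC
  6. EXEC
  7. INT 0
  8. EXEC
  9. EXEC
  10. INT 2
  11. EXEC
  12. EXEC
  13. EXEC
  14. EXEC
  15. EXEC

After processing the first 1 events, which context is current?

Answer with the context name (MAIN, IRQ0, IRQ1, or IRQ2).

Answer: IRQ0

Derivation:
Event 1 (INT 0): INT 0 arrives: push (MAIN, PC=0), enter IRQ0 at PC=0 (depth now 1)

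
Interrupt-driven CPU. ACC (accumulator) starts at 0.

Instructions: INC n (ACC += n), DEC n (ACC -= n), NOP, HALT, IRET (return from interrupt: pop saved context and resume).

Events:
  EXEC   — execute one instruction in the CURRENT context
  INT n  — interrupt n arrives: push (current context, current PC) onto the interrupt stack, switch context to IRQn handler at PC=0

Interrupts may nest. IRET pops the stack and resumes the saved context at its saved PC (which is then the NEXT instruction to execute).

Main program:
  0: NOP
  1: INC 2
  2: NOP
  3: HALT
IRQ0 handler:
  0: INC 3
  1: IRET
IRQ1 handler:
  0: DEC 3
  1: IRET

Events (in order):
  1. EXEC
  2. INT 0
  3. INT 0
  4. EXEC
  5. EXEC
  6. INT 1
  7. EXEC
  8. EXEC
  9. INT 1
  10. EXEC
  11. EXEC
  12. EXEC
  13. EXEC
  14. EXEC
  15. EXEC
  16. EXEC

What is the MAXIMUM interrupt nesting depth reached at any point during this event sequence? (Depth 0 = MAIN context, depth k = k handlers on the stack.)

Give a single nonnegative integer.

Answer: 2

Derivation:
Event 1 (EXEC): [MAIN] PC=0: NOP [depth=0]
Event 2 (INT 0): INT 0 arrives: push (MAIN, PC=1), enter IRQ0 at PC=0 (depth now 1) [depth=1]
Event 3 (INT 0): INT 0 arrives: push (IRQ0, PC=0), enter IRQ0 at PC=0 (depth now 2) [depth=2]
Event 4 (EXEC): [IRQ0] PC=0: INC 3 -> ACC=3 [depth=2]
Event 5 (EXEC): [IRQ0] PC=1: IRET -> resume IRQ0 at PC=0 (depth now 1) [depth=1]
Event 6 (INT 1): INT 1 arrives: push (IRQ0, PC=0), enter IRQ1 at PC=0 (depth now 2) [depth=2]
Event 7 (EXEC): [IRQ1] PC=0: DEC 3 -> ACC=0 [depth=2]
Event 8 (EXEC): [IRQ1] PC=1: IRET -> resume IRQ0 at PC=0 (depth now 1) [depth=1]
Event 9 (INT 1): INT 1 arrives: push (IRQ0, PC=0), enter IRQ1 at PC=0 (depth now 2) [depth=2]
Event 10 (EXEC): [IRQ1] PC=0: DEC 3 -> ACC=-3 [depth=2]
Event 11 (EXEC): [IRQ1] PC=1: IRET -> resume IRQ0 at PC=0 (depth now 1) [depth=1]
Event 12 (EXEC): [IRQ0] PC=0: INC 3 -> ACC=0 [depth=1]
Event 13 (EXEC): [IRQ0] PC=1: IRET -> resume MAIN at PC=1 (depth now 0) [depth=0]
Event 14 (EXEC): [MAIN] PC=1: INC 2 -> ACC=2 [depth=0]
Event 15 (EXEC): [MAIN] PC=2: NOP [depth=0]
Event 16 (EXEC): [MAIN] PC=3: HALT [depth=0]
Max depth observed: 2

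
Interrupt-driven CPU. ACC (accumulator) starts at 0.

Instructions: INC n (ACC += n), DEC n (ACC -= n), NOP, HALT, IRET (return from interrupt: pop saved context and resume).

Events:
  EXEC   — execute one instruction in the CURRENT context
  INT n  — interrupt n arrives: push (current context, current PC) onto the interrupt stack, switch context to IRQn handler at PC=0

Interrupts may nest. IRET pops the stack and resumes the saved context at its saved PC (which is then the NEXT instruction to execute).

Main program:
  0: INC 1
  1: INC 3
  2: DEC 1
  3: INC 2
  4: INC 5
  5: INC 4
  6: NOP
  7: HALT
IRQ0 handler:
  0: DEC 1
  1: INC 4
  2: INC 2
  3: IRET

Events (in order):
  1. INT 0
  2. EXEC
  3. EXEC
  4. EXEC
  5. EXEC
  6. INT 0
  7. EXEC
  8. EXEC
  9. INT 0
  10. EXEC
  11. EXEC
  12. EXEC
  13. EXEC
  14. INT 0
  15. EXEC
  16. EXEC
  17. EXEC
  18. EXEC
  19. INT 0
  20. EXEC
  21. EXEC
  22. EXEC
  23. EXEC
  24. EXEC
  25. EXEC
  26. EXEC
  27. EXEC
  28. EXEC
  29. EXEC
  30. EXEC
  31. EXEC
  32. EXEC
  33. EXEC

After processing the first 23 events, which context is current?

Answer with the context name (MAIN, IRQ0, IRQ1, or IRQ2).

Answer: IRQ0

Derivation:
Event 1 (INT 0): INT 0 arrives: push (MAIN, PC=0), enter IRQ0 at PC=0 (depth now 1)
Event 2 (EXEC): [IRQ0] PC=0: DEC 1 -> ACC=-1
Event 3 (EXEC): [IRQ0] PC=1: INC 4 -> ACC=3
Event 4 (EXEC): [IRQ0] PC=2: INC 2 -> ACC=5
Event 5 (EXEC): [IRQ0] PC=3: IRET -> resume MAIN at PC=0 (depth now 0)
Event 6 (INT 0): INT 0 arrives: push (MAIN, PC=0), enter IRQ0 at PC=0 (depth now 1)
Event 7 (EXEC): [IRQ0] PC=0: DEC 1 -> ACC=4
Event 8 (EXEC): [IRQ0] PC=1: INC 4 -> ACC=8
Event 9 (INT 0): INT 0 arrives: push (IRQ0, PC=2), enter IRQ0 at PC=0 (depth now 2)
Event 10 (EXEC): [IRQ0] PC=0: DEC 1 -> ACC=7
Event 11 (EXEC): [IRQ0] PC=1: INC 4 -> ACC=11
Event 12 (EXEC): [IRQ0] PC=2: INC 2 -> ACC=13
Event 13 (EXEC): [IRQ0] PC=3: IRET -> resume IRQ0 at PC=2 (depth now 1)
Event 14 (INT 0): INT 0 arrives: push (IRQ0, PC=2), enter IRQ0 at PC=0 (depth now 2)
Event 15 (EXEC): [IRQ0] PC=0: DEC 1 -> ACC=12
Event 16 (EXEC): [IRQ0] PC=1: INC 4 -> ACC=16
Event 17 (EXEC): [IRQ0] PC=2: INC 2 -> ACC=18
Event 18 (EXEC): [IRQ0] PC=3: IRET -> resume IRQ0 at PC=2 (depth now 1)
Event 19 (INT 0): INT 0 arrives: push (IRQ0, PC=2), enter IRQ0 at PC=0 (depth now 2)
Event 20 (EXEC): [IRQ0] PC=0: DEC 1 -> ACC=17
Event 21 (EXEC): [IRQ0] PC=1: INC 4 -> ACC=21
Event 22 (EXEC): [IRQ0] PC=2: INC 2 -> ACC=23
Event 23 (EXEC): [IRQ0] PC=3: IRET -> resume IRQ0 at PC=2 (depth now 1)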